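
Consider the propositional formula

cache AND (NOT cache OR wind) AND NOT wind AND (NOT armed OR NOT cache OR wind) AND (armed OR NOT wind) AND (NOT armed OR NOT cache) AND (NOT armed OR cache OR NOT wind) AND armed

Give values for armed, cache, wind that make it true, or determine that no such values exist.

Unsatisfiable — no assignment works.

Case armed = True:
  (cache) forces cache = True.
  Clause (NOT armed OR NOT cache) is falsified — contradiction.
Case armed = False:
  Clause (armed) is falsified — contradiction.
Both cases fail, so the formula is unsatisfiable.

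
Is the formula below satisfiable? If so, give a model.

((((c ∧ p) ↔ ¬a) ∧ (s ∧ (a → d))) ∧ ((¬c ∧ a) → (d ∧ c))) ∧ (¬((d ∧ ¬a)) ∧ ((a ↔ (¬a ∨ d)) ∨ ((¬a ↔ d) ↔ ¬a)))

d = True, c = True, p = False, s = True, a = True

  (((c ∧ p) ↔ ¬a) ∧ (s ∧ (a → d))) ∧ ((¬c ∧ a) → (d ∧ c)) = True
    ((c ∧ p) ↔ ¬a) ∧ (s ∧ (a → d)) = True
      (c ∧ p) ↔ ¬a = True
        c ∧ p = False
        ¬a = False
      s ∧ (a → d) = True
        a → d = True
    (¬c ∧ a) → (d ∧ c) = True
      ¬c ∧ a = False
        ¬c = False
      d ∧ c = True
  ¬((d ∧ ¬a)) ∧ ((a ↔ (¬a ∨ d)) ∨ ((¬a ↔ d) ↔ ¬a)) = True
    ¬((d ∧ ¬a)) = True
      d ∧ ¬a = False
        ¬a = False
    (a ↔ (¬a ∨ d)) ∨ ((¬a ↔ d) ↔ ¬a) = True
      a ↔ (¬a ∨ d) = True
        ¬a ∨ d = True
          ¬a = False
      (¬a ↔ d) ↔ ¬a = True
        ¬a ↔ d = False
          ¬a = False
        ¬a = False
Both conjuncts True, so the formula holds.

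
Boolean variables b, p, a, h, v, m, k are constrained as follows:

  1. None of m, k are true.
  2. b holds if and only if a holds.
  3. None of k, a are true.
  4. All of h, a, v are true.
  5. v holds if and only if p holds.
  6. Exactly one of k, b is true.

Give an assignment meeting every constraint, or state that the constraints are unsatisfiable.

UNSATISFIABLE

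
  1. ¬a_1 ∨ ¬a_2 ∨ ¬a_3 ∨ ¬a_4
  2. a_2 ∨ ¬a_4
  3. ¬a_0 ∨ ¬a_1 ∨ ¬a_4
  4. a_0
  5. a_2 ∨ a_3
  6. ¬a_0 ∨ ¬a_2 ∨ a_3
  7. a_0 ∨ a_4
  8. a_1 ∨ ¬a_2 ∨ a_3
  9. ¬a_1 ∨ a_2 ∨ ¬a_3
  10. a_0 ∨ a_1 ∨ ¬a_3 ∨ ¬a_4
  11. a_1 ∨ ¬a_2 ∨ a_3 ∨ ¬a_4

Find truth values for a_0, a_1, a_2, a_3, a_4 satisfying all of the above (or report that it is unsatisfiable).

a_0 = True, a_1 = False, a_2 = False, a_3 = True, a_4 = False

Unit clause (a_0) forces a_0 = True.
Set a_1 = False.
Set a_2 = False.
  then (a_2 ∨ ¬a_4) forces a_4 = False.
  then (a_2 ∨ a_3) forces a_3 = True.
All clauses satisfied.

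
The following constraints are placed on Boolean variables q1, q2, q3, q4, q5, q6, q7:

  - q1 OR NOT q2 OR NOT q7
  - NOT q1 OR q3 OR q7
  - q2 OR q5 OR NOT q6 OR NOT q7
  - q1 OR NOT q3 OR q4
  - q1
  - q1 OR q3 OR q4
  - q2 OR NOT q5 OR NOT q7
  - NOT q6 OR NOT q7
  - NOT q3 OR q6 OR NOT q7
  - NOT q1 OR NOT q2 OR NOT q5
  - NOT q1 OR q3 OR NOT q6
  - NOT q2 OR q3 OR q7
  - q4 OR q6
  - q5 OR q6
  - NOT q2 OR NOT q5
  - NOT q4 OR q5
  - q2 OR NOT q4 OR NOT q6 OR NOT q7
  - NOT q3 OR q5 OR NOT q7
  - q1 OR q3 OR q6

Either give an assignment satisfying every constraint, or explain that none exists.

q1 = True; q2 = False; q3 = True; q4 = False; q5 = True; q6 = True; q7 = False

Unit clause (q1) forces q1 = True.
Set q2 = False.
Set q3 = True.
Set q4 = False.
  then (q4 OR q6) forces q6 = True.
  then (NOT q6 OR NOT q7) forces q7 = False.
Set q5 = True.
All clauses satisfied.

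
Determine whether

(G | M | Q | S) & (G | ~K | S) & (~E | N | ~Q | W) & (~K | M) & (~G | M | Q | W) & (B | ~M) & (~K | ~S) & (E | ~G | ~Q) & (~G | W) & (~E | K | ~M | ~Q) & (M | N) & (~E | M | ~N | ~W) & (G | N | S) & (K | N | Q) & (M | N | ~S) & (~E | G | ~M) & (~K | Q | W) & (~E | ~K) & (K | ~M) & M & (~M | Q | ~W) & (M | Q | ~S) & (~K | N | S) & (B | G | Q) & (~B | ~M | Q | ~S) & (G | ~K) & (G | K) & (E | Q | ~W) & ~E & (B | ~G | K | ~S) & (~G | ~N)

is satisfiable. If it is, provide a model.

Case M = True:
  (B | ~M) forces B = True.
  (K | ~M) forces K = True.
  (~K | ~S) forces S = False.
  (G | ~K | S) forces G = True.
  (~G | W) forces W = True.
  (~E | ~K) forces E = False.
  (E | ~G | ~Q) forces Q = False.
  Clause (~M | Q | ~W) is falsified — contradiction.
Case M = False:
  Clause (M) is falsified — contradiction.
Both cases fail, so the formula is unsatisfiable.

No satisfying assignment exists.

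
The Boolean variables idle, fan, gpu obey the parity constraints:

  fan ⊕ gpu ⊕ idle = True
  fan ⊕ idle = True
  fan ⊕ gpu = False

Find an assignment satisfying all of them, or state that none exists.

idle=T, fan=F, gpu=F

fan ⊕ gpu ⊕ idle = F ⊕ F ⊕ T = True ✓
fan ⊕ idle = F ⊕ T = True ✓
fan ⊕ gpu = F ⊕ F = False ✓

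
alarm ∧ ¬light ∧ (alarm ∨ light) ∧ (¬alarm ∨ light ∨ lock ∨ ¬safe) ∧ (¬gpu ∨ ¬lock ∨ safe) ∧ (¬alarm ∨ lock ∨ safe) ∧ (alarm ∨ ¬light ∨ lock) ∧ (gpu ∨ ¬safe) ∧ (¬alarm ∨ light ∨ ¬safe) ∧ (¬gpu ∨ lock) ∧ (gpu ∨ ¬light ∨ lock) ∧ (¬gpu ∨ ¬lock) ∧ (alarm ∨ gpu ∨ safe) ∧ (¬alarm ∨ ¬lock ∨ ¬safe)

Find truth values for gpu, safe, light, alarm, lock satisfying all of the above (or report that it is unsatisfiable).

gpu: False, safe: False, light: False, alarm: True, lock: True

Unit clause (alarm) forces alarm = True.
Unit clause (¬light) forces light = False.
In (¬alarm ∨ light ∨ ¬safe) only ¬safe is left, so safe = False.
In (¬alarm ∨ lock ∨ safe) only lock is left, so lock = True.
In (¬gpu ∨ ¬lock) only ¬gpu is left, so gpu = False.
All clauses satisfied.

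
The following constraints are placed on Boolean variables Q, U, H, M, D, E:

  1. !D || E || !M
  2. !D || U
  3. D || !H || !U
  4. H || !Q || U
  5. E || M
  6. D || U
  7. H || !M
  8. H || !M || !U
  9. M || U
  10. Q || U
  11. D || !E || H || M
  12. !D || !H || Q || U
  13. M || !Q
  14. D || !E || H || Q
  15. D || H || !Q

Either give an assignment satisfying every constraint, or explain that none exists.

Q = False; U = True; H = True; M = True; D = True; E = True

Set Q = False.
  then (Q || U) forces U = True.
Set H = True.
  then (D || !H || !U) forces D = True.
Set M = True.
  then (!D || E || !M) forces E = True.
All clauses satisfied.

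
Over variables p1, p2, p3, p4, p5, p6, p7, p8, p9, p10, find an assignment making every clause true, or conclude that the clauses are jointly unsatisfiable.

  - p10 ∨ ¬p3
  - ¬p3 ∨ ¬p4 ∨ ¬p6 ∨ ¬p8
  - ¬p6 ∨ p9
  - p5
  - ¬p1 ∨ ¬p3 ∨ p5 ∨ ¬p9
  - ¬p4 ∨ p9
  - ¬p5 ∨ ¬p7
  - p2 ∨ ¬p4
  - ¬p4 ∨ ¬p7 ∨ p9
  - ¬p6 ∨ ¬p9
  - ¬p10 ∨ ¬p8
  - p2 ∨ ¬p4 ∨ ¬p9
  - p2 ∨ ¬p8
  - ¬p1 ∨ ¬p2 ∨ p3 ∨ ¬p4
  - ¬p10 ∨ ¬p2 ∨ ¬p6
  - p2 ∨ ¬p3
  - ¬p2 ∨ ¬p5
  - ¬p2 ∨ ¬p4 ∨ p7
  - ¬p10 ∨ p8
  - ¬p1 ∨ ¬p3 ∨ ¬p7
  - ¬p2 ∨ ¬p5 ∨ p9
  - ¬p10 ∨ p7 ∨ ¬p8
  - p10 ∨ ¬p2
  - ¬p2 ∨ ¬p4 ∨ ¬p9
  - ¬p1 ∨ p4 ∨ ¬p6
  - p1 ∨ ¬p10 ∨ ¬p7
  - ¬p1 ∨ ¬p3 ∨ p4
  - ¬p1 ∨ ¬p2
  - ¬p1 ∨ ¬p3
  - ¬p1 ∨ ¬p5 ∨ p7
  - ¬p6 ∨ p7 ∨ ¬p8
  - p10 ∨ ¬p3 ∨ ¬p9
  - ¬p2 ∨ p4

p1 = False; p2 = False; p3 = False; p4 = False; p5 = True; p6 = False; p7 = False; p8 = False; p9 = False; p10 = False

Unit clause (p5) forces p5 = True.
In (¬p5 ∨ ¬p7) only ¬p7 is left, so p7 = False.
In (¬p2 ∨ ¬p5) only ¬p2 is left, so p2 = False.
In (¬p1 ∨ ¬p5 ∨ p7) only ¬p1 is left, so p1 = False.
In (p2 ∨ ¬p4) only ¬p4 is left, so p4 = False.
In (p2 ∨ ¬p8) only ¬p8 is left, so p8 = False.
In (p2 ∨ ¬p3) only ¬p3 is left, so p3 = False.
In (¬p10 ∨ p8) only ¬p10 is left, so p10 = False.
Try p6 = True:
  (¬p6 ∨ p9) forces p9 = True.
  clause (¬p6 ∨ ¬p9) is falsified — backtrack.
So p6 = False.
Set p9 = False.
All clauses satisfied.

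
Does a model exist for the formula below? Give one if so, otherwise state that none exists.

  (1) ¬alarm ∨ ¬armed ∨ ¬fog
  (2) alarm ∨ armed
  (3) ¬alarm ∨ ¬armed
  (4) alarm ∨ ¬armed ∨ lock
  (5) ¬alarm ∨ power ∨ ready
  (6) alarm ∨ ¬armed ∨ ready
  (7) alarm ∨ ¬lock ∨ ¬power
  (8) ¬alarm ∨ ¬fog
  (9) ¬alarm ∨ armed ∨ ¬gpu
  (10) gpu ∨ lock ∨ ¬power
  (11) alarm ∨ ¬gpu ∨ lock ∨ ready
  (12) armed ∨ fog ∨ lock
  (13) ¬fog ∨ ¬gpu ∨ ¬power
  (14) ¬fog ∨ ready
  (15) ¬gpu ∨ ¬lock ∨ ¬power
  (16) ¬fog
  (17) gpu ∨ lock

Unit clause (¬fog) forces fog = False.
Set alarm = True.
  then (¬alarm ∨ ¬armed) forces armed = False.
  then (¬alarm ∨ armed ∨ ¬gpu) forces gpu = False.
  then (armed ∨ fog ∨ lock) forces lock = True.
Set power = True.
Set ready = True.
All clauses satisfied.

alarm = True, power = True, armed = False, ready = True, lock = True, fog = False, gpu = False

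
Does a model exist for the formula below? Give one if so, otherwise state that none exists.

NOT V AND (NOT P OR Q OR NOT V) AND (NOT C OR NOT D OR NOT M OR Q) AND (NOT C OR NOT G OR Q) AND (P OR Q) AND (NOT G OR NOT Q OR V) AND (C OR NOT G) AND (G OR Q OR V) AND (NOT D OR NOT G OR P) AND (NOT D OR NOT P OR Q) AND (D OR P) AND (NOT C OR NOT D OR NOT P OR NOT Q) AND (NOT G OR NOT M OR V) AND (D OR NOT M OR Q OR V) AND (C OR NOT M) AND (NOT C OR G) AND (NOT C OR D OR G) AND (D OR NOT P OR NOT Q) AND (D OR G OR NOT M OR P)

Unit clause (NOT V) forces V = False.
Try C = True:
  (NOT C OR G) forces G = True.
  (NOT C OR NOT G OR Q) forces Q = True.
  clause (NOT G OR NOT Q OR V) is falsified — backtrack.
So C = False.
  then (C OR NOT G) forces G = False.
  then (G OR Q OR V) forces Q = True.
  then (C OR NOT M) forces M = False.
Set D = True.
Set P = True.
All clauses satisfied.

C=F; Q=T; V=F; M=F; D=T; P=T; G=F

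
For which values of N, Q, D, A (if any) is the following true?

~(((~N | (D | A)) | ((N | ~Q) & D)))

N = True, Q = False, D = False, A = False

  ~(((~N | (D | A)) | ((N | ~Q) & D))) = True
    (~N | (D | A)) | ((N | ~Q) & D) = False
      ~N | (D | A) = False
        ~N = False
        D | A = False
      (N | ~Q) & D = False
        N | ~Q = True
          ~Q = True
The formula evaluates to True.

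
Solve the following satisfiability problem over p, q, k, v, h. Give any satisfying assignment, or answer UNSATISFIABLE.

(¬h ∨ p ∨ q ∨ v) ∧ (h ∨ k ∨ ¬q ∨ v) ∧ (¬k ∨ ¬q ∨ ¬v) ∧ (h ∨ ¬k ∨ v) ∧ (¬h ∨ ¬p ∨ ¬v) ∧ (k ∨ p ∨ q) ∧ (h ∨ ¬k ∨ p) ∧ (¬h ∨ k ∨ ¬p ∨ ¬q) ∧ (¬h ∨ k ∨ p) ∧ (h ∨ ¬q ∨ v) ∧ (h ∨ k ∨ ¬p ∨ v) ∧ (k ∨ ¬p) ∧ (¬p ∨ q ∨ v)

p = True, q = False, k = True, v = True, h = False

Set p = True.
  then (k ∨ ¬p) forces k = True.
Set q = False.
  then (¬p ∨ q ∨ v) forces v = True.
  then (¬h ∨ ¬p ∨ ¬v) forces h = False.
All clauses satisfied.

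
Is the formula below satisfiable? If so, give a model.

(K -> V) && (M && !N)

V: True, K: False, M: True, N: False

  K -> V = True
  M && !N = True
    !N = True
Both conjuncts True, so the formula holds.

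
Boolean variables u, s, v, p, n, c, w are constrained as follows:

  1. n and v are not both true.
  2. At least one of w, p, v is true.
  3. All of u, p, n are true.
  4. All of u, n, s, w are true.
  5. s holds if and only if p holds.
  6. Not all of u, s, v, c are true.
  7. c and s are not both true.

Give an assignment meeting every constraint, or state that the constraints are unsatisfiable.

u: True; s: True; v: False; p: True; n: True; c: False; w: True

  (1) n=T, v=F — not both ✓
  (2) {w, p, v}: 2 true — at least one ✓
  (3) {u, p, n}: all 3 true ✓
  (4) {u, n, s, w}: all 4 true ✓
  (5) s=T, p=T — same ✓
  (6) {u, s, v, c}: 2/4 true — not all ✓
  (7) c=F, s=T — not both ✓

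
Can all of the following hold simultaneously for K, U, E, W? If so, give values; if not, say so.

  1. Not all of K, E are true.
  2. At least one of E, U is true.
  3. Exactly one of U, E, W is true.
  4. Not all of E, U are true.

K: False, U: True, E: False, W: False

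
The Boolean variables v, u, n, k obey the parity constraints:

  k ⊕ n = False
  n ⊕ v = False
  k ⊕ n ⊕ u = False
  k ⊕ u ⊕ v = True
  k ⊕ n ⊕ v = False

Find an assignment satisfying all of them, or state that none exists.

Adding constraints 2, 3, 4 mod 2: every variable appears an even number of times on the left, so the left side is 0.
But the right sides sum to 1 (mod 2). 0 ≠ 1 — the system is inconsistent.

Unsatisfiable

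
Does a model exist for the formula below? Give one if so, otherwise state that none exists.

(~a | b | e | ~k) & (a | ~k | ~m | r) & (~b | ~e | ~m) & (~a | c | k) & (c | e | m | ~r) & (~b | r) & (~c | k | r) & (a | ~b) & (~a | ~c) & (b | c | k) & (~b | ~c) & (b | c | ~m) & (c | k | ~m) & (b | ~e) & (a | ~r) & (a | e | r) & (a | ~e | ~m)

a = True, b = True, k = True, m = True, c = False, r = True, e = False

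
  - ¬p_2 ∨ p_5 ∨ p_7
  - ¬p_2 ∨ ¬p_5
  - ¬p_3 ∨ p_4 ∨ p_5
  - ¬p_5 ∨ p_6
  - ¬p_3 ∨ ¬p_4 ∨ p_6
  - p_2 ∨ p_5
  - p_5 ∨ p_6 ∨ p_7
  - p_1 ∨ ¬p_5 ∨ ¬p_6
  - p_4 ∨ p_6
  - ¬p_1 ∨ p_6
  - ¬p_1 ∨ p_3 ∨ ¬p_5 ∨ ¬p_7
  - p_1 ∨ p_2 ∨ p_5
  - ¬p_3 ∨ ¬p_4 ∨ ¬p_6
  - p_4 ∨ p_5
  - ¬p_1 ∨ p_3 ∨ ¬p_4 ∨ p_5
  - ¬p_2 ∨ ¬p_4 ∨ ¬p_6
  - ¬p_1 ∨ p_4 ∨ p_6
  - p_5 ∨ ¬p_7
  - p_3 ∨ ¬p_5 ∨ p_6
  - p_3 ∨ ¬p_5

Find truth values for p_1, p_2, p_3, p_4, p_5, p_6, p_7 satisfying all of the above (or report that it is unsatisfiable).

Set p_1 = True.
  then (¬p_1 ∨ p_6) forces p_6 = True.
Try p_2 = True:
  (¬p_2 ∨ ¬p_5) forces p_5 = False.
  (¬p_2 ∨ p_5 ∨ p_7) forces p_7 = True.
  clause (p_5 ∨ ¬p_7) is falsified — backtrack.
So p_2 = False.
  then (p_2 ∨ p_5) forces p_5 = True.
  then (p_3 ∨ ¬p_5) forces p_3 = True.
  then (¬p_3 ∨ ¬p_4 ∨ ¬p_6) forces p_4 = False.
Set p_7 = False.
All clauses satisfied.

p_1=T, p_2=F, p_3=T, p_4=F, p_5=T, p_6=T, p_7=F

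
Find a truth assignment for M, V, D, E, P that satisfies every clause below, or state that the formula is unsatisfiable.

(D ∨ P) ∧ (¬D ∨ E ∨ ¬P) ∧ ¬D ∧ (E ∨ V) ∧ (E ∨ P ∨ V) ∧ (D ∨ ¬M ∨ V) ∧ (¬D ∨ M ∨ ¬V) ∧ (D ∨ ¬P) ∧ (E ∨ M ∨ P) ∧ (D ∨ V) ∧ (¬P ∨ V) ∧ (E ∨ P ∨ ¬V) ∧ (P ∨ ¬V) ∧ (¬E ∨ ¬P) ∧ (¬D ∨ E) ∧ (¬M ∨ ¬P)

Case D = True:
  Clause (¬D) is falsified — contradiction.
Case D = False:
  (D ∨ P) forces P = True.
  Clause (D ∨ ¬P) is falsified — contradiction.
Both cases fail, so the formula is unsatisfiable.

UNSATISFIABLE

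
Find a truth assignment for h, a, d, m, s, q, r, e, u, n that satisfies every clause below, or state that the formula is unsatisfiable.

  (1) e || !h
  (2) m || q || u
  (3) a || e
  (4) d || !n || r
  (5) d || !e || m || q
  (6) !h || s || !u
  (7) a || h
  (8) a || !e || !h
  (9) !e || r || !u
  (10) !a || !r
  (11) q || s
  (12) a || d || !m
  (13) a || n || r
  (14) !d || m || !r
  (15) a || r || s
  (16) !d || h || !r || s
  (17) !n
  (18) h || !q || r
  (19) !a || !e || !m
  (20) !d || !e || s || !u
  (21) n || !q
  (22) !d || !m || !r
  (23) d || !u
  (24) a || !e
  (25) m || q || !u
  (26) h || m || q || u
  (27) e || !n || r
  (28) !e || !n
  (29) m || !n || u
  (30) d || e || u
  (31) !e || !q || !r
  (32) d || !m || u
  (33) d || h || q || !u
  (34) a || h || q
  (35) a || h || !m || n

h = False, a = True, d = True, m = True, s = True, q = False, r = False, e = False, u = False, n = False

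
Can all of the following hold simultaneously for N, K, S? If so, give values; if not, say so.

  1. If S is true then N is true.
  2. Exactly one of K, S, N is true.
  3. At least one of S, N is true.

N = True, K = False, S = False

  (1) S=F ⇒ N: vacuous ✓
  (2) {K, S, N}: 1 true — exactly one ✓
  (3) {S, N}: 1 true — at least one ✓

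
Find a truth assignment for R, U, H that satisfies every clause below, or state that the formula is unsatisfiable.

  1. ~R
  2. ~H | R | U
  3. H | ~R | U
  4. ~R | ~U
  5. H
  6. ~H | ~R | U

R: False; U: True; H: True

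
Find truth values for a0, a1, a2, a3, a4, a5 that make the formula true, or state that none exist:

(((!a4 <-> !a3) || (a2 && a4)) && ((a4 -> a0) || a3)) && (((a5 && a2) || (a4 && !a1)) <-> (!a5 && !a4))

a0 = True; a1 = True; a2 = True; a3 = True; a4 = True; a5 = False

  ((!a4 <-> !a3) || (a2 && a4)) && ((a4 -> a0) || a3) = True
    (!a4 <-> !a3) || (a2 && a4) = True
      !a4 <-> !a3 = True
        !a4 = False
        !a3 = False
      a2 && a4 = True
    (a4 -> a0) || a3 = True
      a4 -> a0 = True
  ((a5 && a2) || (a4 && !a1)) <-> (!a5 && !a4) = True
    (a5 && a2) || (a4 && !a1) = False
      a5 && a2 = False
      a4 && !a1 = False
        !a1 = False
    !a5 && !a4 = False
      !a5 = True
      !a4 = False
Both conjuncts True, so the formula holds.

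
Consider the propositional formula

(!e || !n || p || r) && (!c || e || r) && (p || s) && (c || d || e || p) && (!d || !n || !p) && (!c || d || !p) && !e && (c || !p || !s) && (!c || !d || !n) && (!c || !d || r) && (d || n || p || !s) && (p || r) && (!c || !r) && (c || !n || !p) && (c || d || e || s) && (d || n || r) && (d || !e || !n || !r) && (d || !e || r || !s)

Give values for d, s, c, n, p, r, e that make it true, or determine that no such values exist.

d=T; s=F; c=F; n=F; p=T; r=F; e=F

Unit clause (!e) forces e = False.
Set d = True.
Set s = False.
  then (p || s) forces p = True.
  then (!d || !n || !p) forces n = False.
Try c = True:
  (!c || e || r) forces r = True.
  clause (!c || !r) is falsified — backtrack.
So c = False.
Set r = False.
All clauses satisfied.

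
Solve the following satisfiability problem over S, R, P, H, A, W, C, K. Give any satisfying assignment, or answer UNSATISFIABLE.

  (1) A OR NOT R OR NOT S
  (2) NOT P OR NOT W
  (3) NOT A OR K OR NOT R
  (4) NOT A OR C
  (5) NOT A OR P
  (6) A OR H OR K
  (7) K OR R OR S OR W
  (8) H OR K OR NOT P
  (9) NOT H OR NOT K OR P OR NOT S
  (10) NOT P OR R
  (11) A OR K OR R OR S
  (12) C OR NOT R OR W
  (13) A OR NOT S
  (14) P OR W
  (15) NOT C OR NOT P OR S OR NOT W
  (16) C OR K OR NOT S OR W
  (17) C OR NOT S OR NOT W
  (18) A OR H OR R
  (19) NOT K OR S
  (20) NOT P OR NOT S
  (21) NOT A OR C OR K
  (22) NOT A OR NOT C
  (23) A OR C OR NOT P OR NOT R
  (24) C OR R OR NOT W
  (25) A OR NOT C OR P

Set S = False.
  then (NOT K OR S) forces K = False.
Set R = True.
  then (NOT A OR K OR NOT R) forces A = False.
  then (A OR H OR K) forces H = True.
Set P = True.
  then (NOT P OR NOT W) forces W = False.
  then (C OR NOT R OR W) forces C = True.
All clauses satisfied.

S: False, R: True, P: True, H: True, A: False, W: False, C: True, K: False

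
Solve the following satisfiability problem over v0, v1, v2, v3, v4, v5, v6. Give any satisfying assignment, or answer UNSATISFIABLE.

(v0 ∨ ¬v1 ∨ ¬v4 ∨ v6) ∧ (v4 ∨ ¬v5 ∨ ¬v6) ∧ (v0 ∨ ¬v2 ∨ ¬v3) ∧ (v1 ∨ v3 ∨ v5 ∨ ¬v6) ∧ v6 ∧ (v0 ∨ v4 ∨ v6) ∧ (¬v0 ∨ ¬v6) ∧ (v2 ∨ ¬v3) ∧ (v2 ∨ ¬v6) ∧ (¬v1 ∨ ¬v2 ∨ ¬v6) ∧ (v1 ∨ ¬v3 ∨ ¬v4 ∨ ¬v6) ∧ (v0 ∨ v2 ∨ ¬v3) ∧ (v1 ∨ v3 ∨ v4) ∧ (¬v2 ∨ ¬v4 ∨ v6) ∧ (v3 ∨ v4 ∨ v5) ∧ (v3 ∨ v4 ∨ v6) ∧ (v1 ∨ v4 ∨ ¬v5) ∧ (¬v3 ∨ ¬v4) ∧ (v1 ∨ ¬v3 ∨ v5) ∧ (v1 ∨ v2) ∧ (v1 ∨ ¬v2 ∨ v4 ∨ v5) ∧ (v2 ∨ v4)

v0 = False; v1 = False; v2 = True; v3 = False; v4 = True; v5 = True; v6 = True

Unit clause (v6) forces v6 = True.
In (¬v0 ∨ ¬v6) only ¬v0 is left, so v0 = False.
In (v2 ∨ ¬v6) only v2 is left, so v2 = True.
In (¬v1 ∨ ¬v2 ∨ ¬v6) only ¬v1 is left, so v1 = False.
In (v0 ∨ ¬v2 ∨ ¬v3) only ¬v3 is left, so v3 = False.
In (v1 ∨ v3 ∨ v5 ∨ ¬v6) only v5 is left, so v5 = True.
In (v1 ∨ v3 ∨ v4) only v4 is left, so v4 = True.
All clauses satisfied.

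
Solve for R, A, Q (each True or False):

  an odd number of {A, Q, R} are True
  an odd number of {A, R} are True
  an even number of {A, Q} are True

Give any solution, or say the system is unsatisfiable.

R: True; A: False; Q: False

{A, Q, R}: 1 true → odd ✓
{A, R}: 1 true → odd ✓
{A, Q}: 0 true → even ✓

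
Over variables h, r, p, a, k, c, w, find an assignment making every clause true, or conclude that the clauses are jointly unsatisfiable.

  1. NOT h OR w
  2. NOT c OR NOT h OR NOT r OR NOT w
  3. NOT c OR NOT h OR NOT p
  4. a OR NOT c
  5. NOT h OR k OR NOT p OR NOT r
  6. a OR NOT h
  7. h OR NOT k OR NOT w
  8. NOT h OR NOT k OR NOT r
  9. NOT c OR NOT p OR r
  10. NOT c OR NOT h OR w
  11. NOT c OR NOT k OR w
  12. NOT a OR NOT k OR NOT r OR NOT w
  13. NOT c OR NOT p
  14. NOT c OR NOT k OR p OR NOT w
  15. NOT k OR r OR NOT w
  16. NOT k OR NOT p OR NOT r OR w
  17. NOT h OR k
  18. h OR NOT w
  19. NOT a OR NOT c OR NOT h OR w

Try h = True:
  (NOT h OR w) forces w = True.
  (a OR NOT h) forces a = True.
  (NOT h OR k) forces k = True.
  (NOT h OR NOT k OR NOT r) forces r = False.
  clause (NOT k OR r OR NOT w) is falsified — backtrack.
So h = False.
  then (h OR NOT w) forces w = False.
Set r = False.
Set p = False.
Set a = True.
Set k = True.
  then (NOT c OR NOT k OR w) forces c = False.
All clauses satisfied.

h: False, r: False, p: False, a: True, k: True, c: False, w: False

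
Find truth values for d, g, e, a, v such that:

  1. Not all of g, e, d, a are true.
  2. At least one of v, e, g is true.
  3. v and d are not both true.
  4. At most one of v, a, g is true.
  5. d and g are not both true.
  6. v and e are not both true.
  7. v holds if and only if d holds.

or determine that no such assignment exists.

d=F; g=T; e=F; a=F; v=F

  (1) {g, e, d, a}: 1/4 true — not all ✓
  (2) {v, e, g}: 1 true — at least one ✓
  (3) v=F, d=F — not both ✓
  (4) {v, a, g}: 1 true — at most one ✓
  (5) d=F, g=T — not both ✓
  (6) v=F, e=F — not both ✓
  (7) v=F, d=F — same ✓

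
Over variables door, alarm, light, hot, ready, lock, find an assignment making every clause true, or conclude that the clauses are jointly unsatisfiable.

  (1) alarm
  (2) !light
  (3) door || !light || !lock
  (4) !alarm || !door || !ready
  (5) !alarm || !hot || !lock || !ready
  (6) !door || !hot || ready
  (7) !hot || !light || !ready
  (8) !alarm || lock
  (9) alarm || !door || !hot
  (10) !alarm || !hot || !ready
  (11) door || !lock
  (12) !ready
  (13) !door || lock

Unit clause (alarm) forces alarm = True.
Unit clause (!light) forces light = False.
In (!alarm || lock) only lock is left, so lock = True.
In (door || !lock) only door is left, so door = True.
Unit clause (!ready) forces ready = False.
In (!door || !hot || ready) only !hot is left, so hot = False.
All clauses satisfied.

door = True; alarm = True; light = False; hot = False; ready = False; lock = True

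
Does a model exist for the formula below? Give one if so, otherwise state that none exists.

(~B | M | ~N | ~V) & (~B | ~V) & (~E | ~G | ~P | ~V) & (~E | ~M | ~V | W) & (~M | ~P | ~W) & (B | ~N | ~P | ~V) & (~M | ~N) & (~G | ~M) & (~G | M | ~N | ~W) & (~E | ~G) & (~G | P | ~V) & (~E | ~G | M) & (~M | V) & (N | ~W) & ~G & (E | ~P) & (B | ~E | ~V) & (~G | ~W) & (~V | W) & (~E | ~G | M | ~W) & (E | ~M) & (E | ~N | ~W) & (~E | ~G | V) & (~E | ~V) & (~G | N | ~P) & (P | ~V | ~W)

E=T, N=F, W=F, V=F, P=T, M=F, G=F, B=T

Unit clause (~G) forces G = False.
Set E = True.
  then (~E | ~V) forces V = False.
  then (~M | V) forces M = False.
Set N = False.
  then (N | ~W) forces W = False.
Set P = True.
Set B = True.
All clauses satisfied.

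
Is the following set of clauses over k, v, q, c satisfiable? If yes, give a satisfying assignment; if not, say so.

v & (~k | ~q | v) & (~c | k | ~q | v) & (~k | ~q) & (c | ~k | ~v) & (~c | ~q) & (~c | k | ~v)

k = False, v = True, q = False, c = False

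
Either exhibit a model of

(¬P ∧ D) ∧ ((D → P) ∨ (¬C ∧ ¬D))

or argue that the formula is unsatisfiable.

The formula is unsatisfiable.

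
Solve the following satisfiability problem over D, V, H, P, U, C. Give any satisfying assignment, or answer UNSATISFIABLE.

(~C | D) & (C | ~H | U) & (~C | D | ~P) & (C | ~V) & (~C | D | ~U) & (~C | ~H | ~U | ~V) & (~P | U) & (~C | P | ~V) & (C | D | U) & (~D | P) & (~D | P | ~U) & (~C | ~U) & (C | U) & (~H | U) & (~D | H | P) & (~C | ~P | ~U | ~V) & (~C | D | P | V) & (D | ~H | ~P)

Set D = False.
  then (~C | D) forces C = False.
  then (C | ~V) forces V = False.
  then (C | D | U) forces U = True.
Set H = True.
  then (D | ~H | ~P) forces P = False.
All clauses satisfied.

D: False; V: False; H: True; P: False; U: True; C: False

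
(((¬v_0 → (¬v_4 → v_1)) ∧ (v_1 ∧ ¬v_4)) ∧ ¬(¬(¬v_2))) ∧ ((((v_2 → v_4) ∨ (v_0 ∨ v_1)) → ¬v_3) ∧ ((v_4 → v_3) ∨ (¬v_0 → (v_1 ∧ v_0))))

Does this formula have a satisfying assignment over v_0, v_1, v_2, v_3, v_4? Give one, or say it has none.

v_0 = False, v_1 = True, v_2 = False, v_3 = False, v_4 = False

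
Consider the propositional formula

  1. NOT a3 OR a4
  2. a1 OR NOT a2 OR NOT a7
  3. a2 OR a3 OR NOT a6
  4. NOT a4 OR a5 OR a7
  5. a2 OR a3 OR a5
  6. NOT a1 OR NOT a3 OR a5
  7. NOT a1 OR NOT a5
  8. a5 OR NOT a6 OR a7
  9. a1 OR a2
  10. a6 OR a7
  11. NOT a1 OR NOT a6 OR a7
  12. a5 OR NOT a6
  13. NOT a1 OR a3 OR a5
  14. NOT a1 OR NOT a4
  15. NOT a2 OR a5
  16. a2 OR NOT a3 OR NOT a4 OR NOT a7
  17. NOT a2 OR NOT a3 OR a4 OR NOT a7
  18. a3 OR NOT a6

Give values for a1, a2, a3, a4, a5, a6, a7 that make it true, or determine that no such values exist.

a1 = False, a2 = True, a3 = True, a4 = True, a5 = True, a6 = True, a7 = False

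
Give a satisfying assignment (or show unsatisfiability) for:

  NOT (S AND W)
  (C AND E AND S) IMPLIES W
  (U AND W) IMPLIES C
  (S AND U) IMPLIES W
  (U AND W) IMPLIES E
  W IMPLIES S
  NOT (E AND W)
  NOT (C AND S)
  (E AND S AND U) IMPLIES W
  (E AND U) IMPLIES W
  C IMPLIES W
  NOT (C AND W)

Set U = True.
Set E = False.
  then (E OR NOT U OR NOT W) forces W = False.
  then (NOT S OR NOT U OR W) forces S = False.
  then (NOT C OR W) forces C = False.
All clauses satisfied.

U: True, E: False, C: False, S: False, W: False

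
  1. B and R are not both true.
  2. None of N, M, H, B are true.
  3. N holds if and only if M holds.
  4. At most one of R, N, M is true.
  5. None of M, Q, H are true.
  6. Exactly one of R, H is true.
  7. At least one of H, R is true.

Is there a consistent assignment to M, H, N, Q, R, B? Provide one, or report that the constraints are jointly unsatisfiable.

M=F; H=F; N=F; Q=F; R=T; B=F

  (1) B=F, R=T — not both ✓
  (2) {N, M, H, B}: 0 true — none ✓
  (3) N=F, M=F — same ✓
  (4) {R, N, M}: 1 true — at most one ✓
  (5) {M, Q, H}: 0 true — none ✓
  (6) {R, H}: 1 true — exactly one ✓
  (7) {H, R}: 1 true — at least one ✓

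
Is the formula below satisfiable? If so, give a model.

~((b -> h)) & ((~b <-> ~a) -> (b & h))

b: True, h: False, a: False

  ~((b -> h)) = True
    b -> h = False
  (~b <-> ~a) -> (b & h) = True
    ~b <-> ~a = False
      ~b = False
      ~a = True
    b & h = False
Both conjuncts True, so the formula holds.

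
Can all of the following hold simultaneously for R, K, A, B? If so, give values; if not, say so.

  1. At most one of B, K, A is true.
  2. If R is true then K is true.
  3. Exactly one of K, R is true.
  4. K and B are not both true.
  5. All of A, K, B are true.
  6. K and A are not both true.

UNSATISFIABLE

Case K = True:
  (1) with K=T forces B = False.
  Constraint (5) is violated (B=F) — contradiction.
Case K = False:
  Constraint (5) is violated (K=F) — contradiction.
Both cases fail — unsatisfiable.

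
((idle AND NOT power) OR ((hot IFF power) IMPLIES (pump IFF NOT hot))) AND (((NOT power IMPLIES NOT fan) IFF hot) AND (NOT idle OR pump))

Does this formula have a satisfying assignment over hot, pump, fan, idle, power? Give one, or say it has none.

hot=F, pump=T, fan=T, idle=F, power=F

  (idle AND NOT power) OR ((hot IFF power) IMPLIES (pump IFF NOT hot)) = True
    idle AND NOT power = False
      NOT power = True
    (hot IFF power) IMPLIES (pump IFF NOT hot) = True
      hot IFF power = True
      pump IFF NOT hot = True
        NOT hot = True
  ((NOT power IMPLIES NOT fan) IFF hot) AND (NOT idle OR pump) = True
    (NOT power IMPLIES NOT fan) IFF hot = True
      NOT power IMPLIES NOT fan = False
        NOT power = True
        NOT fan = False
    NOT idle OR pump = True
      NOT idle = True
Both conjuncts True, so the formula holds.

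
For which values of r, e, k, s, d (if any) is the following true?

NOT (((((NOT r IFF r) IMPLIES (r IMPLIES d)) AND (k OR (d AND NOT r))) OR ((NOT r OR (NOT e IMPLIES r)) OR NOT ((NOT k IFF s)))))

Unsatisfiable — no assignment works.

Case r = True: the formula becomes NOT ((k OR True)) = False.
Case r = False: the formula becomes NOT (((k OR d) OR True)) = False.
Both cases fail — unsatisfiable.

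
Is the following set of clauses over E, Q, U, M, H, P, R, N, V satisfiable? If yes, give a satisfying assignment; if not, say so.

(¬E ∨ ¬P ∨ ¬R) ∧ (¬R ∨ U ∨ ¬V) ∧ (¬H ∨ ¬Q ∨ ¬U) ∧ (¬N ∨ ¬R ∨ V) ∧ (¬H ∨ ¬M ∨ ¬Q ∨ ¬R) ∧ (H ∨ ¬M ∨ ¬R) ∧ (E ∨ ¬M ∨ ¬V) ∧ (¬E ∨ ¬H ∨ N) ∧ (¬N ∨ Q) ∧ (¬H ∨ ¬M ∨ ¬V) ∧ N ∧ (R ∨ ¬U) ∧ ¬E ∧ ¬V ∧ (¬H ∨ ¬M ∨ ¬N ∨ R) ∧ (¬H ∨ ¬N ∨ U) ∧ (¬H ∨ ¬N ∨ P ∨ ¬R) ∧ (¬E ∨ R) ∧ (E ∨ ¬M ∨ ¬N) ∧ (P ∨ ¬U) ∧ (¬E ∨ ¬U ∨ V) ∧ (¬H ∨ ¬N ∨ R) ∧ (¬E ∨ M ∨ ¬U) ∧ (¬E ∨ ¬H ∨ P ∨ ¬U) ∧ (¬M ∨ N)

Unit clause (N) forces N = True.
Unit clause (¬E) forces E = False.
Unit clause (¬V) forces V = False.
In (E ∨ ¬M ∨ ¬N) only ¬M is left, so M = False.
In (¬N ∨ ¬R ∨ V) only ¬R is left, so R = False.
In (¬N ∨ Q) only Q is left, so Q = True.
In (R ∨ ¬U) only ¬U is left, so U = False.
In (¬H ∨ ¬N ∨ U) only ¬H is left, so H = False.
Set P = True.
All clauses satisfied.

E: False; Q: True; U: False; M: False; H: False; P: True; R: False; N: True; V: False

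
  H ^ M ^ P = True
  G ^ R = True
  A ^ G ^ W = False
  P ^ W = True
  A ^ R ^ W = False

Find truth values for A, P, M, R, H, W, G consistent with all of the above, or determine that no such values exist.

No satisfying assignment exists.

Adding constraints 2, 3, 5 mod 2: every variable appears an even number of times on the left, so the left side is 0.
But the right sides sum to 1 (mod 2). 0 ≠ 1 — the system is inconsistent.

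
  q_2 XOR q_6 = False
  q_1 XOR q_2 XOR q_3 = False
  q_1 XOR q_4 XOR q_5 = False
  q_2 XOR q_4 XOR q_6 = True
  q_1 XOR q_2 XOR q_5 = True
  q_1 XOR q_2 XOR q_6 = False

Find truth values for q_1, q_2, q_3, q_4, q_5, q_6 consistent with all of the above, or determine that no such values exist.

q_1 = False; q_2 = False; q_3 = False; q_4 = True; q_5 = True; q_6 = False

q_2 XOR q_6 = F XOR F = False ✓
q_1 XOR q_2 XOR q_3 = F XOR F XOR F = False ✓
q_1 XOR q_4 XOR q_5 = F XOR T XOR T = False ✓
q_2 XOR q_4 XOR q_6 = F XOR T XOR F = True ✓
q_1 XOR q_2 XOR q_5 = F XOR F XOR T = True ✓
q_1 XOR q_2 XOR q_6 = F XOR F XOR F = False ✓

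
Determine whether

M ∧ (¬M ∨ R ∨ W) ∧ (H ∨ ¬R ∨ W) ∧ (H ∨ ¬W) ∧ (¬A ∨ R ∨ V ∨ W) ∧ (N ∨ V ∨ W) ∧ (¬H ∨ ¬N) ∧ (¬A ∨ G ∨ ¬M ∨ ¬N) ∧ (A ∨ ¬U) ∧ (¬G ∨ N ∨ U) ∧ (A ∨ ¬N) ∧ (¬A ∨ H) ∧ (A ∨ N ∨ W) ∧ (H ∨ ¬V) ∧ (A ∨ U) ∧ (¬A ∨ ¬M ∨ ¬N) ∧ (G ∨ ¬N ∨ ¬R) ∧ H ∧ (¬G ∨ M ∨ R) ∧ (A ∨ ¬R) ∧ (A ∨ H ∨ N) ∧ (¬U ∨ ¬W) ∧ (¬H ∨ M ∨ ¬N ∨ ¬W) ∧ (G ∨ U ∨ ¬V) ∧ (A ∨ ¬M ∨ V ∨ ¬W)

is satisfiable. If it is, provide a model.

V = True, A = True, R = True, N = False, H = True, U = True, W = False, G = True, M = True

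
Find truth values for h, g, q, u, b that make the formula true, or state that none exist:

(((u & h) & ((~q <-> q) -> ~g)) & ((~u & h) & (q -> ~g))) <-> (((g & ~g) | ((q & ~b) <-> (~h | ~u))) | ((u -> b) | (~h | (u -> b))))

h = True, g = False, q = True, u = True, b = False

  (((u & h) & ((~q <-> q) -> ~g)) & ((~u & h) & (q -> ~g))) <-> (((g & ~g) | ((q & ~b) <-> (~h | ~u))) | ((u -> b) | (~h | (u -> b)))) = True
    ((u & h) & ((~q <-> q) -> ~g)) & ((~u & h) & (q -> ~g)) = False
      (u & h) & ((~q <-> q) -> ~g) = True
        u & h = True
        (~q <-> q) -> ~g = True
          ~q <-> q = False
            ~q = False
          ~g = True
      (~u & h) & (q -> ~g) = False
        ~u & h = False
          ~u = False
        q -> ~g = True
          ~g = True
    ((g & ~g) | ((q & ~b) <-> (~h | ~u))) | ((u -> b) | (~h | (u -> b))) = False
      (g & ~g) | ((q & ~b) <-> (~h | ~u)) = False
        g & ~g = False
          ~g = True
        (q & ~b) <-> (~h | ~u) = False
          q & ~b = True
            ~b = True
          ~h | ~u = False
            ~h = False
            ~u = False
      (u -> b) | (~h | (u -> b)) = False
        u -> b = False
        ~h | (u -> b) = False
          ~h = False
          u -> b = False
The formula evaluates to True.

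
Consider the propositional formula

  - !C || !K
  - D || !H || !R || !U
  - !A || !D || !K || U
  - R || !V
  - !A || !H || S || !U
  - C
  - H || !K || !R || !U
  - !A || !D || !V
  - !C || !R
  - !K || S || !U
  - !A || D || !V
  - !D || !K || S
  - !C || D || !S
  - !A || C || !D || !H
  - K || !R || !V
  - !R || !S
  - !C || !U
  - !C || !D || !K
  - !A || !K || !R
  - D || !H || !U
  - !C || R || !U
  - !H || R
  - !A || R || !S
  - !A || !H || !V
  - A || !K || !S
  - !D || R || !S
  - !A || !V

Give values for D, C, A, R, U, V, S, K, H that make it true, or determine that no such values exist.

Unit clause (C) forces C = True.
In (!C || !R) only !R is left, so R = False.
In (!C || !U) only !U is left, so U = False.
In (!H || R) only !H is left, so H = False.
In (!C || !K) only !K is left, so K = False.
In (R || !V) only !V is left, so V = False.
Set D = False.
  then (!C || D || !S) forces S = False.
Set A = False.
All clauses satisfied.

D=F, C=T, A=F, R=F, U=F, V=F, S=F, K=F, H=F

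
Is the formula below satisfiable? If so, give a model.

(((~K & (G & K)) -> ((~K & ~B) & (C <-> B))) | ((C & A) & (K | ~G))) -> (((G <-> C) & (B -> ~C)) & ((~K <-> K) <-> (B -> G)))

G=F; A=F; C=F; K=T; B=T

  (((~K & (G & K)) -> ((~K & ~B) & (C <-> B))) | ((C & A) & (K | ~G))) -> (((G <-> C) & (B -> ~C)) & ((~K <-> K) <-> (B -> G))) = True
    ((~K & (G & K)) -> ((~K & ~B) & (C <-> B))) | ((C & A) & (K | ~G)) = True
      (~K & (G & K)) -> ((~K & ~B) & (C <-> B)) = True
        ~K & (G & K) = False
          ~K = False
          G & K = False
        (~K & ~B) & (C <-> B) = False
          ~K & ~B = False
            ~K = False
            ~B = False
          C <-> B = False
      (C & A) & (K | ~G) = False
        C & A = False
        K | ~G = True
          ~G = True
    ((G <-> C) & (B -> ~C)) & ((~K <-> K) <-> (B -> G)) = True
      (G <-> C) & (B -> ~C) = True
        G <-> C = True
        B -> ~C = True
          ~C = True
      (~K <-> K) <-> (B -> G) = True
        ~K <-> K = False
          ~K = False
        B -> G = False
The formula evaluates to True.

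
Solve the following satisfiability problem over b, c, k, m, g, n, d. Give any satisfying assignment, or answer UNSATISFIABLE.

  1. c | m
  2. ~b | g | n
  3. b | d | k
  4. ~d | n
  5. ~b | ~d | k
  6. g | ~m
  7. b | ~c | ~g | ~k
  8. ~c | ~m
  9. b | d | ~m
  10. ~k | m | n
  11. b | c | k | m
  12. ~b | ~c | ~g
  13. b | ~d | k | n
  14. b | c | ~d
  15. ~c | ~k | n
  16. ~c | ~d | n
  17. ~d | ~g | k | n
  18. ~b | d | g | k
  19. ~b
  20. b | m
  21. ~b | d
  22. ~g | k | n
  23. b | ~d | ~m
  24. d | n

The formula is unsatisfiable.

Case b = True:
  Clause (~b) is falsified — contradiction.
Case b = False:
  (b | m) forces m = True.
  (g | ~m) forces g = True.
  (~c | ~m) forces c = False.
  (b | d | ~m) forces d = True.
  Clause (b | c | ~d) is falsified — contradiction.
Both cases fail, so the formula is unsatisfiable.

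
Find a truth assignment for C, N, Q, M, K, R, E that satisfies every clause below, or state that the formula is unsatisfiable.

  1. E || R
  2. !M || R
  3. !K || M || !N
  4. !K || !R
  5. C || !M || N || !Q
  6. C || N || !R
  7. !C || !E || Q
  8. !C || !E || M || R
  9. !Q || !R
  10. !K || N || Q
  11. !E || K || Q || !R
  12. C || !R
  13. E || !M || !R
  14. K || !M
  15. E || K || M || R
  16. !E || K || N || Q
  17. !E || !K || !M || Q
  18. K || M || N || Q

C = False, N = True, Q = True, M = False, K = False, R = False, E = True

Set C = False.
  then (C || !R) forces R = False.
  then (E || R) forces E = True.
  then (!M || R) forces M = False.
Set N = True.
  then (!K || M || !N) forces K = False.
Set Q = True.
All clauses satisfied.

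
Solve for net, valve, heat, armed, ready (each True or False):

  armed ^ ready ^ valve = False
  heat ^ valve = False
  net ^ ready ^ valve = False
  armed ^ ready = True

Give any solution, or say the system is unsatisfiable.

net = True, valve = True, heat = True, armed = True, ready = False

armed ^ ready ^ valve = T ^ F ^ T = False ✓
heat ^ valve = T ^ T = False ✓
net ^ ready ^ valve = T ^ F ^ T = False ✓
armed ^ ready = T ^ F = True ✓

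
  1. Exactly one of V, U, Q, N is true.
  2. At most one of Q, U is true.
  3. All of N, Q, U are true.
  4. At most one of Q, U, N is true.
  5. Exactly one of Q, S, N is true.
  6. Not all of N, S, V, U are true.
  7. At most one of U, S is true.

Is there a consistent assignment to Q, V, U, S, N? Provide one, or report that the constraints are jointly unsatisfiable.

Case Q = True:
  (1) with Q=T forces V = False.
  (1) with Q=T forces U = False.
  Constraint (3) is violated (U=F) — contradiction.
Case Q = False:
  Constraint (3) is violated (Q=F) — contradiction.
Both cases fail — unsatisfiable.

UNSATISFIABLE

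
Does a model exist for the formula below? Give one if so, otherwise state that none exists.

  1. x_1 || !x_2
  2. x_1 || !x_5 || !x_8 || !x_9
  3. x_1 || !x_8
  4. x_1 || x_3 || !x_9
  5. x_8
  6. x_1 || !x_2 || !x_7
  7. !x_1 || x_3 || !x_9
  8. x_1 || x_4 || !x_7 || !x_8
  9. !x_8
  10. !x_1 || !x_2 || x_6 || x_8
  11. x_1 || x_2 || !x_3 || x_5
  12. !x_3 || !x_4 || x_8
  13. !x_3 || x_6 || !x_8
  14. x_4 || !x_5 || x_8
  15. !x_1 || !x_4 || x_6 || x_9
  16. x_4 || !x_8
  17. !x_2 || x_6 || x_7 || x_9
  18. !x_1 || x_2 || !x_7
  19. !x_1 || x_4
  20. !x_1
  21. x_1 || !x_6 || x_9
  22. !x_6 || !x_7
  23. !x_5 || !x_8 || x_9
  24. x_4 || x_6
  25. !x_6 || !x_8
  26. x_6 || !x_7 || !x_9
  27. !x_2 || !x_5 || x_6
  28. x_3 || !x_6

Unsatisfiable

Case x_8 = True:
  Clause (!x_8) is falsified — contradiction.
Case x_8 = False:
  Clause (x_8) is falsified — contradiction.
Both cases fail, so the formula is unsatisfiable.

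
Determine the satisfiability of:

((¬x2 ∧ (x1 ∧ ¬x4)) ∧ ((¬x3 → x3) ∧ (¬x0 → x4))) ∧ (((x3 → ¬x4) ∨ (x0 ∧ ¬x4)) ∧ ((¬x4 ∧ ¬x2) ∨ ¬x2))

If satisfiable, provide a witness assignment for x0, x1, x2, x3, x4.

x0 = True, x1 = True, x2 = False, x3 = True, x4 = False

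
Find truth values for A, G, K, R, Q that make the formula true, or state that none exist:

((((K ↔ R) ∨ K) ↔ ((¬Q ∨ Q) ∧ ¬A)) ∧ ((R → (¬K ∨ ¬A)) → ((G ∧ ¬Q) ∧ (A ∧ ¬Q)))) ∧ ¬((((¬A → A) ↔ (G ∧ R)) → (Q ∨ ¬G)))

A = True; G = True; K = False; R = True; Q = False

  (((K ↔ R) ∨ K) ↔ ((¬Q ∨ Q) ∧ ¬A)) ∧ ((R → (¬K ∨ ¬A)) → ((G ∧ ¬Q) ∧ (A ∧ ¬Q))) = True
    ((K ↔ R) ∨ K) ↔ ((¬Q ∨ Q) ∧ ¬A) = True
      (K ↔ R) ∨ K = False
        K ↔ R = False
      (¬Q ∨ Q) ∧ ¬A = False
        ¬Q ∨ Q = True
          ¬Q = True
        ¬A = False
    (R → (¬K ∨ ¬A)) → ((G ∧ ¬Q) ∧ (A ∧ ¬Q)) = True
      R → (¬K ∨ ¬A) = True
        ¬K ∨ ¬A = True
          ¬K = True
          ¬A = False
      (G ∧ ¬Q) ∧ (A ∧ ¬Q) = True
        G ∧ ¬Q = True
          ¬Q = True
        A ∧ ¬Q = True
          ¬Q = True
  ¬((((¬A → A) ↔ (G ∧ R)) → (Q ∨ ¬G))) = True
    ((¬A → A) ↔ (G ∧ R)) → (Q ∨ ¬G) = False
      (¬A → A) ↔ (G ∧ R) = True
        ¬A → A = True
          ¬A = False
        G ∧ R = True
      Q ∨ ¬G = False
        ¬G = False
Both conjuncts True, so the formula holds.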